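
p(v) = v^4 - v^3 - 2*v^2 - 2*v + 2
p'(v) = 4*v^3 - 3*v^2 - 4*v - 2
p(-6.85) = 2445.00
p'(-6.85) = -1401.04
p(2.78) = 19.23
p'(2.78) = 49.63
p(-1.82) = 16.02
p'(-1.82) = -28.77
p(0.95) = -1.75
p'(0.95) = -5.08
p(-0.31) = 2.47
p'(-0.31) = -1.17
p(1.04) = -2.20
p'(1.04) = -4.91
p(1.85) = -3.16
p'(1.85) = 5.66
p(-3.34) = 148.08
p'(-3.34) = -171.15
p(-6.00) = 1454.00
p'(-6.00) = -950.00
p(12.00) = 18698.00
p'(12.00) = 6430.00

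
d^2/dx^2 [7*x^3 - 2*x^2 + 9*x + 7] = 42*x - 4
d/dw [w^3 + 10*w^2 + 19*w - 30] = 3*w^2 + 20*w + 19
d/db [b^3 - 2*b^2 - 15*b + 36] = 3*b^2 - 4*b - 15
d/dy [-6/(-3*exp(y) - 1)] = -18*exp(y)/(3*exp(y) + 1)^2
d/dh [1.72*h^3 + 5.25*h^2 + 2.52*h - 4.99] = 5.16*h^2 + 10.5*h + 2.52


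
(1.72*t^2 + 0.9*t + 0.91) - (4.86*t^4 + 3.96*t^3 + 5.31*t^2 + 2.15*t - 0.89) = -4.86*t^4 - 3.96*t^3 - 3.59*t^2 - 1.25*t + 1.8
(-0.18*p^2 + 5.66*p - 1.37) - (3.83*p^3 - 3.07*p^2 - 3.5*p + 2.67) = -3.83*p^3 + 2.89*p^2 + 9.16*p - 4.04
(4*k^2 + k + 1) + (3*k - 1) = 4*k^2 + 4*k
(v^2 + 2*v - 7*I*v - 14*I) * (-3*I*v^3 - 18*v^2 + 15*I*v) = -3*I*v^5 - 39*v^4 - 6*I*v^4 - 78*v^3 + 141*I*v^3 + 105*v^2 + 282*I*v^2 + 210*v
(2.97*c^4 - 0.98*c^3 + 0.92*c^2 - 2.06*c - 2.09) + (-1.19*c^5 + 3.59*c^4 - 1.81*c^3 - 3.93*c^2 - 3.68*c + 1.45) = -1.19*c^5 + 6.56*c^4 - 2.79*c^3 - 3.01*c^2 - 5.74*c - 0.64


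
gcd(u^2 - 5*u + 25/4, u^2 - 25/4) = u - 5/2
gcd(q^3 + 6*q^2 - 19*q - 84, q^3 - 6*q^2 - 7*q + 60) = q^2 - q - 12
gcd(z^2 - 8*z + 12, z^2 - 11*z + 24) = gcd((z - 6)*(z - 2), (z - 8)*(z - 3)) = 1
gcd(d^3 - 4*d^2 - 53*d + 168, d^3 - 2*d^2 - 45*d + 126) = d^2 + 4*d - 21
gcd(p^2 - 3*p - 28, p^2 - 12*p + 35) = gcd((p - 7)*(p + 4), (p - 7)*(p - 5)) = p - 7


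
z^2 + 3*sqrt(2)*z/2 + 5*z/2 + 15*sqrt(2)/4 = (z + 5/2)*(z + 3*sqrt(2)/2)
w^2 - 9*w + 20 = (w - 5)*(w - 4)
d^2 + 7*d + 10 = (d + 2)*(d + 5)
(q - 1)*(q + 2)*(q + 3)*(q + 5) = q^4 + 9*q^3 + 21*q^2 - q - 30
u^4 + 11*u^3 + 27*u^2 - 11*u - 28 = (u - 1)*(u + 1)*(u + 4)*(u + 7)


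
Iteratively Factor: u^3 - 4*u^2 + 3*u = (u - 3)*(u^2 - u) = (u - 3)*(u - 1)*(u)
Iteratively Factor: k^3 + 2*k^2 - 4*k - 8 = (k + 2)*(k^2 - 4) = (k - 2)*(k + 2)*(k + 2)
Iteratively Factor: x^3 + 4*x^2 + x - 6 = (x + 3)*(x^2 + x - 2) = (x + 2)*(x + 3)*(x - 1)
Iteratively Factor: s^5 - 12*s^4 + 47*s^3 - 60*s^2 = (s)*(s^4 - 12*s^3 + 47*s^2 - 60*s) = s*(s - 3)*(s^3 - 9*s^2 + 20*s) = s*(s - 5)*(s - 3)*(s^2 - 4*s) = s^2*(s - 5)*(s - 3)*(s - 4)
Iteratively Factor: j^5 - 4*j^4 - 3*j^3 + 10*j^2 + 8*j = (j - 2)*(j^4 - 2*j^3 - 7*j^2 - 4*j) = (j - 2)*(j + 1)*(j^3 - 3*j^2 - 4*j) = j*(j - 2)*(j + 1)*(j^2 - 3*j - 4) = j*(j - 4)*(j - 2)*(j + 1)*(j + 1)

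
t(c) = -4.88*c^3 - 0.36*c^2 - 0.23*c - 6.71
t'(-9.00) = -1179.59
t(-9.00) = 3523.72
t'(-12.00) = -2099.75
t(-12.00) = 8376.85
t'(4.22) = -263.98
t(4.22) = -380.83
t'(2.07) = -64.45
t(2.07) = -52.01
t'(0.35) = -2.28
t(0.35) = -7.04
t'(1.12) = -19.40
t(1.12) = -14.28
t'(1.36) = -28.29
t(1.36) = -19.96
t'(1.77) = -47.37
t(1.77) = -35.31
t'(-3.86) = -215.58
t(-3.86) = 269.47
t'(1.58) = -37.91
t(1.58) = -27.22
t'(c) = -14.64*c^2 - 0.72*c - 0.23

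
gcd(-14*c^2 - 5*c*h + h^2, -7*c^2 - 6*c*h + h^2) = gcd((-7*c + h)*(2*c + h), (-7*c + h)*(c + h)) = 7*c - h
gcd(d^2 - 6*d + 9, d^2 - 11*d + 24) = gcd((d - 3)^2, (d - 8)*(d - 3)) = d - 3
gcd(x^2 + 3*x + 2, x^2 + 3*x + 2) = x^2 + 3*x + 2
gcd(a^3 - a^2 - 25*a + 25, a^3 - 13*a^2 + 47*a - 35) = a^2 - 6*a + 5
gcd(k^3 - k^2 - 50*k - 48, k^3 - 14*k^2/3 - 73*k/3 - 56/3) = k^2 - 7*k - 8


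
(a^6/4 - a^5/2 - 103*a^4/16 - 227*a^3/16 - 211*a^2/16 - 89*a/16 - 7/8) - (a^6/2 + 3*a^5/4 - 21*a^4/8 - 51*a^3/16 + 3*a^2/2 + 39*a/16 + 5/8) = -a^6/4 - 5*a^5/4 - 61*a^4/16 - 11*a^3 - 235*a^2/16 - 8*a - 3/2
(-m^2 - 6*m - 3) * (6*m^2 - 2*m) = -6*m^4 - 34*m^3 - 6*m^2 + 6*m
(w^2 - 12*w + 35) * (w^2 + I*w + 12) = w^4 - 12*w^3 + I*w^3 + 47*w^2 - 12*I*w^2 - 144*w + 35*I*w + 420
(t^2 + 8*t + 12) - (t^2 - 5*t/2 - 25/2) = 21*t/2 + 49/2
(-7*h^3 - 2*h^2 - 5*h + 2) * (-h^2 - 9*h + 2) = 7*h^5 + 65*h^4 + 9*h^3 + 39*h^2 - 28*h + 4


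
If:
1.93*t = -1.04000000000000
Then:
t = -0.54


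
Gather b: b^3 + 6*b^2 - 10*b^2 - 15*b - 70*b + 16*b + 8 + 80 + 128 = b^3 - 4*b^2 - 69*b + 216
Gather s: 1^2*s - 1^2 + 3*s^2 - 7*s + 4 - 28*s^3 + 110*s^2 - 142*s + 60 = -28*s^3 + 113*s^2 - 148*s + 63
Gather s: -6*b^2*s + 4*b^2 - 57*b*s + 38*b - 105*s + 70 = 4*b^2 + 38*b + s*(-6*b^2 - 57*b - 105) + 70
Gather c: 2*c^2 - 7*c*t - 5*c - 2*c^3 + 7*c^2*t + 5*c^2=-2*c^3 + c^2*(7*t + 7) + c*(-7*t - 5)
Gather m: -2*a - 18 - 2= -2*a - 20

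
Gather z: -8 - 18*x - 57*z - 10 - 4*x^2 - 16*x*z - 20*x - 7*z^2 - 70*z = -4*x^2 - 38*x - 7*z^2 + z*(-16*x - 127) - 18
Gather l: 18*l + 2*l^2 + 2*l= 2*l^2 + 20*l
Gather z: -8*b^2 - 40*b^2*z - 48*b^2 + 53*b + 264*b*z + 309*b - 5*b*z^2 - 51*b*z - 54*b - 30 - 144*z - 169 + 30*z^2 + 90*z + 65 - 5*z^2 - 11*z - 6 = -56*b^2 + 308*b + z^2*(25 - 5*b) + z*(-40*b^2 + 213*b - 65) - 140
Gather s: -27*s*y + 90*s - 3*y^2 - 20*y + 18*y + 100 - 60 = s*(90 - 27*y) - 3*y^2 - 2*y + 40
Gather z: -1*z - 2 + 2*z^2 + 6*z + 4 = 2*z^2 + 5*z + 2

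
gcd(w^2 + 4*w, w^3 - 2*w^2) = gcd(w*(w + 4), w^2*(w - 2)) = w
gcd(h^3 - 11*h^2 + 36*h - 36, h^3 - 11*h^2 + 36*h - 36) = h^3 - 11*h^2 + 36*h - 36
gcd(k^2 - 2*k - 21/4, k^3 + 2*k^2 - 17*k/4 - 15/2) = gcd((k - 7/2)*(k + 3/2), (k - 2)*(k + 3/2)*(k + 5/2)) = k + 3/2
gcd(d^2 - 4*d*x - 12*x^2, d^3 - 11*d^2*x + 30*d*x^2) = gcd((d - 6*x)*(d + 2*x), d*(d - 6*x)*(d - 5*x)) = -d + 6*x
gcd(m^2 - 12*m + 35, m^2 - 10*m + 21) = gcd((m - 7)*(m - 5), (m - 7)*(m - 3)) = m - 7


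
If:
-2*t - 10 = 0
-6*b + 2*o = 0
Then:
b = o/3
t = -5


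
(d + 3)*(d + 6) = d^2 + 9*d + 18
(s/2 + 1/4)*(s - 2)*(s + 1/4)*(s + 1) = s^4/2 - s^3/8 - 21*s^2/16 - 13*s/16 - 1/8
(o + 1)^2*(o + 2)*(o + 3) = o^4 + 7*o^3 + 17*o^2 + 17*o + 6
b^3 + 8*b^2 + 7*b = b*(b + 1)*(b + 7)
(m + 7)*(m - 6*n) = m^2 - 6*m*n + 7*m - 42*n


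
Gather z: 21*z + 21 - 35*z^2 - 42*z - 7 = -35*z^2 - 21*z + 14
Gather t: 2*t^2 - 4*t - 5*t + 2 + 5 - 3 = 2*t^2 - 9*t + 4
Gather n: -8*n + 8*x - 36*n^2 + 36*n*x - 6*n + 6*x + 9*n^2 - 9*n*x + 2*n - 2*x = -27*n^2 + n*(27*x - 12) + 12*x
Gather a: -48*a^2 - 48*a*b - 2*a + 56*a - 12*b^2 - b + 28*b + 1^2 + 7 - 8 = -48*a^2 + a*(54 - 48*b) - 12*b^2 + 27*b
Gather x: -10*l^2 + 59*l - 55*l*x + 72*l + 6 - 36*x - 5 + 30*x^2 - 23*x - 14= -10*l^2 + 131*l + 30*x^2 + x*(-55*l - 59) - 13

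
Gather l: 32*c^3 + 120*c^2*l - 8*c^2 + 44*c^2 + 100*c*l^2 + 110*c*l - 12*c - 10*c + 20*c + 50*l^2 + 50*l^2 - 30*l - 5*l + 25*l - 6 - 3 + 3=32*c^3 + 36*c^2 - 2*c + l^2*(100*c + 100) + l*(120*c^2 + 110*c - 10) - 6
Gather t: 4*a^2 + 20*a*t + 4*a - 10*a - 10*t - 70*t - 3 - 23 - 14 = 4*a^2 - 6*a + t*(20*a - 80) - 40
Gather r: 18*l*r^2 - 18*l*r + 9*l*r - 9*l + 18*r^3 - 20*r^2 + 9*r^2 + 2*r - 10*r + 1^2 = -9*l + 18*r^3 + r^2*(18*l - 11) + r*(-9*l - 8) + 1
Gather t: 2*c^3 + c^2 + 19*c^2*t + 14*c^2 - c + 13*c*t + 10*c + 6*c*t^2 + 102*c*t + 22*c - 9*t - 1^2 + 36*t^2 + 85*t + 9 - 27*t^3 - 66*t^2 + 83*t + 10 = 2*c^3 + 15*c^2 + 31*c - 27*t^3 + t^2*(6*c - 30) + t*(19*c^2 + 115*c + 159) + 18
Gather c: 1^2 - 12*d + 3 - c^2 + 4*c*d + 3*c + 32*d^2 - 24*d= -c^2 + c*(4*d + 3) + 32*d^2 - 36*d + 4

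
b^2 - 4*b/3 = b*(b - 4/3)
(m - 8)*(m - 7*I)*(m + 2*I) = m^3 - 8*m^2 - 5*I*m^2 + 14*m + 40*I*m - 112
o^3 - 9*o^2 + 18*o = o*(o - 6)*(o - 3)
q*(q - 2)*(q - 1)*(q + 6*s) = q^4 + 6*q^3*s - 3*q^3 - 18*q^2*s + 2*q^2 + 12*q*s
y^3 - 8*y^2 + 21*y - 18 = (y - 3)^2*(y - 2)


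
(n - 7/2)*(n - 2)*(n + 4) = n^3 - 3*n^2/2 - 15*n + 28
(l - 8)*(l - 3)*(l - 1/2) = l^3 - 23*l^2/2 + 59*l/2 - 12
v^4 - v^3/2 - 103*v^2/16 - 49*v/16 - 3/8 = (v - 3)*(v + 1/4)^2*(v + 2)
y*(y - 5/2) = y^2 - 5*y/2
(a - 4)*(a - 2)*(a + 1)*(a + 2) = a^4 - 3*a^3 - 8*a^2 + 12*a + 16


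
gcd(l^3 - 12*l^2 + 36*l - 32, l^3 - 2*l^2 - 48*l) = l - 8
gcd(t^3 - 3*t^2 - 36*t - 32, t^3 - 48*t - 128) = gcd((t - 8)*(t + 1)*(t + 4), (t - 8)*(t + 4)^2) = t^2 - 4*t - 32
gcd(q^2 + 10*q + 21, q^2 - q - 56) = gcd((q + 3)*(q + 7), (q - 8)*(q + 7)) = q + 7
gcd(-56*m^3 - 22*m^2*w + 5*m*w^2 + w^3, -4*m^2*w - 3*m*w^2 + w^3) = -4*m + w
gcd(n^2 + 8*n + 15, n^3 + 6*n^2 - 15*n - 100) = n + 5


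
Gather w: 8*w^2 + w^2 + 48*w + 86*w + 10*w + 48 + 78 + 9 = 9*w^2 + 144*w + 135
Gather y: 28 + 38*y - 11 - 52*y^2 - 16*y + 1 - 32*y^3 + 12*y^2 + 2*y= -32*y^3 - 40*y^2 + 24*y + 18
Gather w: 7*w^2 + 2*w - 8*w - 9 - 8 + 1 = 7*w^2 - 6*w - 16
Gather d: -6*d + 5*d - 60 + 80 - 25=-d - 5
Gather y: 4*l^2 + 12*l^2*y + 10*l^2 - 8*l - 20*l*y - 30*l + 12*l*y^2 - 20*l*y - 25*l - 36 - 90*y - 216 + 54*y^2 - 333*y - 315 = 14*l^2 - 63*l + y^2*(12*l + 54) + y*(12*l^2 - 40*l - 423) - 567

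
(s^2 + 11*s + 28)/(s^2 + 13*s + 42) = (s + 4)/(s + 6)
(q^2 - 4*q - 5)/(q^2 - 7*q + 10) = (q + 1)/(q - 2)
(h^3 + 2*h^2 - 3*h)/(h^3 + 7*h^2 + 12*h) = (h - 1)/(h + 4)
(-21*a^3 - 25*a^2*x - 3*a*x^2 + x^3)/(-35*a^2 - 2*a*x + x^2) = (3*a^2 + 4*a*x + x^2)/(5*a + x)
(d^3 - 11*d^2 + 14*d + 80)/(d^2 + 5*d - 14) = (d^3 - 11*d^2 + 14*d + 80)/(d^2 + 5*d - 14)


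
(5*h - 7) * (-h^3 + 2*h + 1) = -5*h^4 + 7*h^3 + 10*h^2 - 9*h - 7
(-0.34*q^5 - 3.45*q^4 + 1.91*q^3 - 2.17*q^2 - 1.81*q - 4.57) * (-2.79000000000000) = 0.9486*q^5 + 9.6255*q^4 - 5.3289*q^3 + 6.0543*q^2 + 5.0499*q + 12.7503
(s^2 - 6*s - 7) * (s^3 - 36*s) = s^5 - 6*s^4 - 43*s^3 + 216*s^2 + 252*s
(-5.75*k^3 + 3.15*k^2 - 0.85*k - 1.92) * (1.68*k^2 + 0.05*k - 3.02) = -9.66*k^5 + 5.0045*k^4 + 16.0945*k^3 - 12.7811*k^2 + 2.471*k + 5.7984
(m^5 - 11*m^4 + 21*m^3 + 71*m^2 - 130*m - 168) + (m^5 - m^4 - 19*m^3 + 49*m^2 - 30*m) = 2*m^5 - 12*m^4 + 2*m^3 + 120*m^2 - 160*m - 168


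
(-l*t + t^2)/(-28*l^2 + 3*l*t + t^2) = t*(-l + t)/(-28*l^2 + 3*l*t + t^2)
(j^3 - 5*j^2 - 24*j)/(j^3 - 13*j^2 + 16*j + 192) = j/(j - 8)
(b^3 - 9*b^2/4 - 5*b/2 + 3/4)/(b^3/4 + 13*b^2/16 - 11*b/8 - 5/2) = 4*(4*b^3 - 9*b^2 - 10*b + 3)/(4*b^3 + 13*b^2 - 22*b - 40)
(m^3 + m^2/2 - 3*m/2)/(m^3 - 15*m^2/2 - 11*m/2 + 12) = m/(m - 8)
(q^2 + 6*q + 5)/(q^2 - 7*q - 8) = (q + 5)/(q - 8)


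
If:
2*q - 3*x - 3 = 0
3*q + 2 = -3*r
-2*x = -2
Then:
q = 3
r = -11/3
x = 1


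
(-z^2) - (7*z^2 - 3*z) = -8*z^2 + 3*z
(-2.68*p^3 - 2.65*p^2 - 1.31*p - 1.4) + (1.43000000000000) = -2.68*p^3 - 2.65*p^2 - 1.31*p + 0.03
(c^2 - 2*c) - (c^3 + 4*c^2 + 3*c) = -c^3 - 3*c^2 - 5*c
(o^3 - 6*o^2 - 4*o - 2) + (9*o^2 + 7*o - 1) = o^3 + 3*o^2 + 3*o - 3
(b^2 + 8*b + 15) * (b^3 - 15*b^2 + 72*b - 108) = b^5 - 7*b^4 - 33*b^3 + 243*b^2 + 216*b - 1620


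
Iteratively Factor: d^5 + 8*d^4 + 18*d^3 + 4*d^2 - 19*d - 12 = (d + 1)*(d^4 + 7*d^3 + 11*d^2 - 7*d - 12) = (d - 1)*(d + 1)*(d^3 + 8*d^2 + 19*d + 12) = (d - 1)*(d + 1)*(d + 4)*(d^2 + 4*d + 3) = (d - 1)*(d + 1)*(d + 3)*(d + 4)*(d + 1)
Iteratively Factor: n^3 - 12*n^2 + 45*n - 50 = (n - 2)*(n^2 - 10*n + 25) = (n - 5)*(n - 2)*(n - 5)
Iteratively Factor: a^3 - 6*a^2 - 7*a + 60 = (a - 5)*(a^2 - a - 12) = (a - 5)*(a + 3)*(a - 4)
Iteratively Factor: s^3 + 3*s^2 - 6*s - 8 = (s + 4)*(s^2 - s - 2) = (s + 1)*(s + 4)*(s - 2)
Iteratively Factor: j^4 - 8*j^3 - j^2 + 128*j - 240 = (j + 4)*(j^3 - 12*j^2 + 47*j - 60) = (j - 4)*(j + 4)*(j^2 - 8*j + 15) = (j - 4)*(j - 3)*(j + 4)*(j - 5)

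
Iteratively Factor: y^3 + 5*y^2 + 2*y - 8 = (y + 4)*(y^2 + y - 2) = (y - 1)*(y + 4)*(y + 2)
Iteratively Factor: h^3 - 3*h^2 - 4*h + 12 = (h + 2)*(h^2 - 5*h + 6) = (h - 3)*(h + 2)*(h - 2)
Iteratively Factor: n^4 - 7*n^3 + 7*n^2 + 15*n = (n)*(n^3 - 7*n^2 + 7*n + 15) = n*(n + 1)*(n^2 - 8*n + 15) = n*(n - 5)*(n + 1)*(n - 3)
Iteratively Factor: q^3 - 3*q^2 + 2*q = (q - 2)*(q^2 - q) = q*(q - 2)*(q - 1)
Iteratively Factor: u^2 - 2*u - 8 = (u - 4)*(u + 2)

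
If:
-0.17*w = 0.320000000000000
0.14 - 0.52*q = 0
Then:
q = 0.27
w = -1.88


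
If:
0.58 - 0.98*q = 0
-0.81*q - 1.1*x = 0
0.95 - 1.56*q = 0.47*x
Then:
No Solution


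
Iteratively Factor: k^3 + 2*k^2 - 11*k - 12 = (k + 4)*(k^2 - 2*k - 3) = (k + 1)*(k + 4)*(k - 3)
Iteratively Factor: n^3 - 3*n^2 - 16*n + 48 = (n - 4)*(n^2 + n - 12) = (n - 4)*(n + 4)*(n - 3)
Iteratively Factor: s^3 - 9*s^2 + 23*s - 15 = (s - 5)*(s^2 - 4*s + 3) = (s - 5)*(s - 1)*(s - 3)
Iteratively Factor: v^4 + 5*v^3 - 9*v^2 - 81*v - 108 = (v + 3)*(v^3 + 2*v^2 - 15*v - 36) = (v + 3)^2*(v^2 - v - 12) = (v + 3)^3*(v - 4)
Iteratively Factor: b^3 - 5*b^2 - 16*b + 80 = (b - 4)*(b^2 - b - 20) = (b - 4)*(b + 4)*(b - 5)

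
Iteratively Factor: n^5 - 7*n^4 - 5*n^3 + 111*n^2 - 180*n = (n + 4)*(n^4 - 11*n^3 + 39*n^2 - 45*n) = (n - 3)*(n + 4)*(n^3 - 8*n^2 + 15*n) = (n - 3)^2*(n + 4)*(n^2 - 5*n) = (n - 5)*(n - 3)^2*(n + 4)*(n)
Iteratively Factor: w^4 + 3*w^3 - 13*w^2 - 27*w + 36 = (w - 1)*(w^3 + 4*w^2 - 9*w - 36) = (w - 1)*(w + 3)*(w^2 + w - 12) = (w - 1)*(w + 3)*(w + 4)*(w - 3)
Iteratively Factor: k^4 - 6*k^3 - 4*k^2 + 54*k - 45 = (k - 1)*(k^3 - 5*k^2 - 9*k + 45) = (k - 5)*(k - 1)*(k^2 - 9) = (k - 5)*(k - 3)*(k - 1)*(k + 3)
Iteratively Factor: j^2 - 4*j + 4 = (j - 2)*(j - 2)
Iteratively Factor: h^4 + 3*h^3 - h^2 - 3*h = (h)*(h^3 + 3*h^2 - h - 3) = h*(h + 3)*(h^2 - 1) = h*(h - 1)*(h + 3)*(h + 1)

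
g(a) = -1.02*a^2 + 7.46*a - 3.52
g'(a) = 7.46 - 2.04*a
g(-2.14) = -24.16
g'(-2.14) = 11.83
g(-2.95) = -34.40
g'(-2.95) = 13.48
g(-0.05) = -3.90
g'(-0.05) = 7.56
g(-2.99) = -34.94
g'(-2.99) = 13.56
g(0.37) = -0.90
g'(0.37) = 6.71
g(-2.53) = -28.92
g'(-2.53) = 12.62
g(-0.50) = -7.50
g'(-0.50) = 8.48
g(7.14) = -2.25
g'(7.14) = -7.11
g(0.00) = -3.52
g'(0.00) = 7.46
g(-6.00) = -85.00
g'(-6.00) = 19.70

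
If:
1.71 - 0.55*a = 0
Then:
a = 3.11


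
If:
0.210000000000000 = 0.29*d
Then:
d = 0.72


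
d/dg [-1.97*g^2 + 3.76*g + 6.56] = 3.76 - 3.94*g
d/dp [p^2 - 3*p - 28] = 2*p - 3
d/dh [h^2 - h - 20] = 2*h - 1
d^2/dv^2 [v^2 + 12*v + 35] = 2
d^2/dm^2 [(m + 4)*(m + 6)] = 2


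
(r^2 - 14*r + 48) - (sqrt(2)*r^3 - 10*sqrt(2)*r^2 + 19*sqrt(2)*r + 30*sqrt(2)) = -sqrt(2)*r^3 + r^2 + 10*sqrt(2)*r^2 - 19*sqrt(2)*r - 14*r - 30*sqrt(2) + 48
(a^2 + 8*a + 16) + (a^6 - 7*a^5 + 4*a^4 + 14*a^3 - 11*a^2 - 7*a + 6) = a^6 - 7*a^5 + 4*a^4 + 14*a^3 - 10*a^2 + a + 22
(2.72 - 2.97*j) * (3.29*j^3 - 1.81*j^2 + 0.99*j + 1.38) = -9.7713*j^4 + 14.3245*j^3 - 7.8635*j^2 - 1.4058*j + 3.7536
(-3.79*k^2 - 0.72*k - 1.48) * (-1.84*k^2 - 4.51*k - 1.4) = 6.9736*k^4 + 18.4177*k^3 + 11.2764*k^2 + 7.6828*k + 2.072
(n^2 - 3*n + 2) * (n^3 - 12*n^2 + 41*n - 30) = n^5 - 15*n^4 + 79*n^3 - 177*n^2 + 172*n - 60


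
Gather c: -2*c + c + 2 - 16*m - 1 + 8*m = -c - 8*m + 1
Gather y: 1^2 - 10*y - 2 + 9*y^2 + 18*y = 9*y^2 + 8*y - 1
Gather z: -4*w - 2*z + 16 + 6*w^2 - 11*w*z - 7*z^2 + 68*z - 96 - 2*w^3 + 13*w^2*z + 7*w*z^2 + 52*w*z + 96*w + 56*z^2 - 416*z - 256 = -2*w^3 + 6*w^2 + 92*w + z^2*(7*w + 49) + z*(13*w^2 + 41*w - 350) - 336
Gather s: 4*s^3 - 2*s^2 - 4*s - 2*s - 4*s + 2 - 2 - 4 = 4*s^3 - 2*s^2 - 10*s - 4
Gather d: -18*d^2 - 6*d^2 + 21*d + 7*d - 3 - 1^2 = -24*d^2 + 28*d - 4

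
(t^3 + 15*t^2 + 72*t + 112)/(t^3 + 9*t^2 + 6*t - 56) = (t + 4)/(t - 2)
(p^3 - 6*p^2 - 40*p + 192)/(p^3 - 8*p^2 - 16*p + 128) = (p + 6)/(p + 4)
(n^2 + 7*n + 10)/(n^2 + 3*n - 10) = (n + 2)/(n - 2)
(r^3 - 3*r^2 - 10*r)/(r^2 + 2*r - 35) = r*(r + 2)/(r + 7)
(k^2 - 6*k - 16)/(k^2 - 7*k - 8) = (k + 2)/(k + 1)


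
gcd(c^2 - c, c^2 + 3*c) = c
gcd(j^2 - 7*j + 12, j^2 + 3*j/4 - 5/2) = 1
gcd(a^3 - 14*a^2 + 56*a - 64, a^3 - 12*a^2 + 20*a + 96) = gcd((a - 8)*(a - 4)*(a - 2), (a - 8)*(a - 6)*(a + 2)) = a - 8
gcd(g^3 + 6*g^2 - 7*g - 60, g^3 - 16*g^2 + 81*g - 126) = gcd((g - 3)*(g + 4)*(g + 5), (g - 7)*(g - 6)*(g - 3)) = g - 3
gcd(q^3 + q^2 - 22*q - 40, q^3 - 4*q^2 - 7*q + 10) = q^2 - 3*q - 10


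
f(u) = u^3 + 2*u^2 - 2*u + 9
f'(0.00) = -2.00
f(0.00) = 9.00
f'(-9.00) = 205.00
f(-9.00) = -540.00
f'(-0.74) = -3.32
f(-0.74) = 11.17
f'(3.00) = 37.00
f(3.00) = 48.00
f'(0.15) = -1.33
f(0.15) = 8.75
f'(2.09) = 19.46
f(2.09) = 22.69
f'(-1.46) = -1.45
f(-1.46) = 13.07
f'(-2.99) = 12.86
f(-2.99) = 6.13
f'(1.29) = 8.15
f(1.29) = 11.89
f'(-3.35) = 18.27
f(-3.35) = 0.55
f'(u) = 3*u^2 + 4*u - 2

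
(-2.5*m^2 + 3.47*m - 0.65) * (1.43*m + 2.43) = -3.575*m^3 - 1.1129*m^2 + 7.5026*m - 1.5795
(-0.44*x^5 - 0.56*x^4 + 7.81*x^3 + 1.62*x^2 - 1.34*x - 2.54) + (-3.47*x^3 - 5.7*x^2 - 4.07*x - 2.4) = -0.44*x^5 - 0.56*x^4 + 4.34*x^3 - 4.08*x^2 - 5.41*x - 4.94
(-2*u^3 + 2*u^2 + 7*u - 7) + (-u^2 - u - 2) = -2*u^3 + u^2 + 6*u - 9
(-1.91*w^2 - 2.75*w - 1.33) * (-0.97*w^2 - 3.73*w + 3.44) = 1.8527*w^4 + 9.7918*w^3 + 4.9772*w^2 - 4.4991*w - 4.5752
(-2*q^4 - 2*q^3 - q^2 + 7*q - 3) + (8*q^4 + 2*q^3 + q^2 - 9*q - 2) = 6*q^4 - 2*q - 5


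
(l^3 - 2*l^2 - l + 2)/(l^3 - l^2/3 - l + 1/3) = 3*(l - 2)/(3*l - 1)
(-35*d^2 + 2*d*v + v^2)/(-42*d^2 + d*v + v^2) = (-5*d + v)/(-6*d + v)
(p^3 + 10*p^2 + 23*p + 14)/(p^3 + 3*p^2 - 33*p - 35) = (p + 2)/(p - 5)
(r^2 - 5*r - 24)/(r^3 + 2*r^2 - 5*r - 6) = (r - 8)/(r^2 - r - 2)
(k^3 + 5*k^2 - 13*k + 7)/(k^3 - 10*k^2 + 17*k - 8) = (k + 7)/(k - 8)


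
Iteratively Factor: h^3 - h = (h - 1)*(h^2 + h) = h*(h - 1)*(h + 1)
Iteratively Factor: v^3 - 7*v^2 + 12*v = (v - 3)*(v^2 - 4*v) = (v - 4)*(v - 3)*(v)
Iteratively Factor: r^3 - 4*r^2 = (r)*(r^2 - 4*r) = r^2*(r - 4)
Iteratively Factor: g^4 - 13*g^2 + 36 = (g + 2)*(g^3 - 2*g^2 - 9*g + 18) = (g - 3)*(g + 2)*(g^2 + g - 6) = (g - 3)*(g + 2)*(g + 3)*(g - 2)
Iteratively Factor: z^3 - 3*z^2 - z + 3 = (z - 1)*(z^2 - 2*z - 3) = (z - 3)*(z - 1)*(z + 1)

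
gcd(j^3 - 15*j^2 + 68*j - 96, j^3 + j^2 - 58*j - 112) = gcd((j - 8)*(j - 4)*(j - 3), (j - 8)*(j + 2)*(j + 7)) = j - 8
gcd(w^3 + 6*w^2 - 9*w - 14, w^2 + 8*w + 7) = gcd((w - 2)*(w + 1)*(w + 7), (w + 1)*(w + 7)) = w^2 + 8*w + 7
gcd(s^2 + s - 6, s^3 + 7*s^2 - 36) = s^2 + s - 6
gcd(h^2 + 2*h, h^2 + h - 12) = 1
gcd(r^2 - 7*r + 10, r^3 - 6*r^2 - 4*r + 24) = r - 2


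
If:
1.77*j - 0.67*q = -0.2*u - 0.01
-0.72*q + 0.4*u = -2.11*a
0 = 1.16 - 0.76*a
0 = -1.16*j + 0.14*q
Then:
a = 1.53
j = -2.00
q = -16.60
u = -37.94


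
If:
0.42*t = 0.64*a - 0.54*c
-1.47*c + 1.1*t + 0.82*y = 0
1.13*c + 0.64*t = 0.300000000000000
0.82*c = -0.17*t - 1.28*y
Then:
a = 0.27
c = 0.12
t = 0.25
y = -0.11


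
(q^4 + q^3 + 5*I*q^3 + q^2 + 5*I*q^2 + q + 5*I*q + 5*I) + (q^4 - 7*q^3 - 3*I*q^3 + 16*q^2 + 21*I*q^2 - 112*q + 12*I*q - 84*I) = 2*q^4 - 6*q^3 + 2*I*q^3 + 17*q^2 + 26*I*q^2 - 111*q + 17*I*q - 79*I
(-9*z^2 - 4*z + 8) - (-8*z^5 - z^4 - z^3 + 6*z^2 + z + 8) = 8*z^5 + z^4 + z^3 - 15*z^2 - 5*z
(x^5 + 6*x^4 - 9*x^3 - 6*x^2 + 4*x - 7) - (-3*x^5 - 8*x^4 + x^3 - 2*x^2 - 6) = 4*x^5 + 14*x^4 - 10*x^3 - 4*x^2 + 4*x - 1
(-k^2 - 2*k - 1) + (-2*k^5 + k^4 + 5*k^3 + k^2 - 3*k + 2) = -2*k^5 + k^4 + 5*k^3 - 5*k + 1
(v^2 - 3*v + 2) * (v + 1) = v^3 - 2*v^2 - v + 2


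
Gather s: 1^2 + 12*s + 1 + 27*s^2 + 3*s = 27*s^2 + 15*s + 2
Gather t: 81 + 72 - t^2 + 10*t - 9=-t^2 + 10*t + 144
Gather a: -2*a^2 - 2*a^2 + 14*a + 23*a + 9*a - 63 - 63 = -4*a^2 + 46*a - 126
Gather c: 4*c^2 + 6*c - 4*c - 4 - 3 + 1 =4*c^2 + 2*c - 6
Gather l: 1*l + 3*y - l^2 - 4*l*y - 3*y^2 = -l^2 + l*(1 - 4*y) - 3*y^2 + 3*y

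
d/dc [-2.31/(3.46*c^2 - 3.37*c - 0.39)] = (15.9852*c - 7.7847)/(-3.46*c^2 + 3.37*c + 0.39)^2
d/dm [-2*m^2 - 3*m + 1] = -4*m - 3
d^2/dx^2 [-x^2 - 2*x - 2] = -2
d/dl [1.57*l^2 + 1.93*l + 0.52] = 3.14*l + 1.93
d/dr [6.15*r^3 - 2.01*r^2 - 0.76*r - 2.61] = 18.45*r^2 - 4.02*r - 0.76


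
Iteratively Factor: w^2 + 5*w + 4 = (w + 4)*(w + 1)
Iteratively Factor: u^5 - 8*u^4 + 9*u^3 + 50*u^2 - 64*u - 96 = (u - 3)*(u^4 - 5*u^3 - 6*u^2 + 32*u + 32) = (u - 3)*(u + 2)*(u^3 - 7*u^2 + 8*u + 16) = (u - 4)*(u - 3)*(u + 2)*(u^2 - 3*u - 4) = (u - 4)^2*(u - 3)*(u + 2)*(u + 1)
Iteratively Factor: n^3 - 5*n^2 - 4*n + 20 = (n - 2)*(n^2 - 3*n - 10) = (n - 2)*(n + 2)*(n - 5)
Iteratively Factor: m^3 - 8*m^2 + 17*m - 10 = (m - 2)*(m^2 - 6*m + 5) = (m - 2)*(m - 1)*(m - 5)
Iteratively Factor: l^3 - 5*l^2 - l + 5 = (l - 5)*(l^2 - 1) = (l - 5)*(l + 1)*(l - 1)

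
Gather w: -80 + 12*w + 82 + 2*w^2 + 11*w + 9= 2*w^2 + 23*w + 11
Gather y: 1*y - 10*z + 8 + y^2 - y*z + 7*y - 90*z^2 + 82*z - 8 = y^2 + y*(8 - z) - 90*z^2 + 72*z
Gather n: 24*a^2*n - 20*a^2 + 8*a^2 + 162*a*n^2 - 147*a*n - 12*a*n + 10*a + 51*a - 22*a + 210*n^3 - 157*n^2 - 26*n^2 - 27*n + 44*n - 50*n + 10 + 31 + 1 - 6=-12*a^2 + 39*a + 210*n^3 + n^2*(162*a - 183) + n*(24*a^2 - 159*a - 33) + 36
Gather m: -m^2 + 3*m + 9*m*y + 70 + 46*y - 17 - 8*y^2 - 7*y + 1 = -m^2 + m*(9*y + 3) - 8*y^2 + 39*y + 54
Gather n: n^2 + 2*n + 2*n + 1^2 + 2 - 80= n^2 + 4*n - 77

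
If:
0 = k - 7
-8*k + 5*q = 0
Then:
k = 7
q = 56/5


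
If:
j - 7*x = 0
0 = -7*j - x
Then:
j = 0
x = 0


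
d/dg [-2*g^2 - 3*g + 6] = -4*g - 3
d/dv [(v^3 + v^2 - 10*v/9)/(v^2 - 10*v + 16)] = (9*v^4 - 180*v^3 + 352*v^2 + 288*v - 160)/(9*(v^4 - 20*v^3 + 132*v^2 - 320*v + 256))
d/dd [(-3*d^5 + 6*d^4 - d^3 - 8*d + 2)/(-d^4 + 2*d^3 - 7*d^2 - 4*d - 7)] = (3*d^8 - 12*d^7 + 74*d^6 - 36*d^5 + 16*d^4 - 120*d^3 - 47*d^2 + 28*d + 64)/(d^8 - 4*d^7 + 18*d^6 - 20*d^5 + 47*d^4 + 28*d^3 + 114*d^2 + 56*d + 49)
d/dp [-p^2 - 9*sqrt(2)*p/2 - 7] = -2*p - 9*sqrt(2)/2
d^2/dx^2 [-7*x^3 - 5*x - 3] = -42*x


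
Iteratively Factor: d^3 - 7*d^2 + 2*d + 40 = (d - 5)*(d^2 - 2*d - 8) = (d - 5)*(d + 2)*(d - 4)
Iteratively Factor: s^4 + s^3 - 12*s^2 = (s)*(s^3 + s^2 - 12*s) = s^2*(s^2 + s - 12) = s^2*(s + 4)*(s - 3)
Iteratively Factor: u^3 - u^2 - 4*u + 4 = (u - 2)*(u^2 + u - 2) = (u - 2)*(u + 2)*(u - 1)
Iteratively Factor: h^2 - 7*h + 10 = (h - 2)*(h - 5)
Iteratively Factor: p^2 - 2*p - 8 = (p + 2)*(p - 4)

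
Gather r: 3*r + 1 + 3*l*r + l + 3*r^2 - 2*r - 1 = l + 3*r^2 + r*(3*l + 1)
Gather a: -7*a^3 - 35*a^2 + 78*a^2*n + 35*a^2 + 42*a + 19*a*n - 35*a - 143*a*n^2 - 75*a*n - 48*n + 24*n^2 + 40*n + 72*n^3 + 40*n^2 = -7*a^3 + 78*a^2*n + a*(-143*n^2 - 56*n + 7) + 72*n^3 + 64*n^2 - 8*n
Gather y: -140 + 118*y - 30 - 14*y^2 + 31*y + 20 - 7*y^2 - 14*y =-21*y^2 + 135*y - 150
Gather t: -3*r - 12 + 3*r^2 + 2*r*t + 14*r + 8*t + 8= 3*r^2 + 11*r + t*(2*r + 8) - 4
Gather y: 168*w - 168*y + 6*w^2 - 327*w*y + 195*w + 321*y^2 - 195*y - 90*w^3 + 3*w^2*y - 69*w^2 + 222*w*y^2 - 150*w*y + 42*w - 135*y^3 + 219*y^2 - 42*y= -90*w^3 - 63*w^2 + 405*w - 135*y^3 + y^2*(222*w + 540) + y*(3*w^2 - 477*w - 405)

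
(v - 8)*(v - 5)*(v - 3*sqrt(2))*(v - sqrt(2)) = v^4 - 13*v^3 - 4*sqrt(2)*v^3 + 46*v^2 + 52*sqrt(2)*v^2 - 160*sqrt(2)*v - 78*v + 240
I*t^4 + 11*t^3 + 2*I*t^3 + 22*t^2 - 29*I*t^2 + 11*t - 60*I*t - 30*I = (t + 1)*(t - 6*I)*(t - 5*I)*(I*t + I)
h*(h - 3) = h^2 - 3*h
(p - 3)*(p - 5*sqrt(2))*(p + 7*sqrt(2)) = p^3 - 3*p^2 + 2*sqrt(2)*p^2 - 70*p - 6*sqrt(2)*p + 210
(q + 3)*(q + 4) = q^2 + 7*q + 12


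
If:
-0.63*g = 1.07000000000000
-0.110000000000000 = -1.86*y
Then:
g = -1.70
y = 0.06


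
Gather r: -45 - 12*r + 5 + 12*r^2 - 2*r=12*r^2 - 14*r - 40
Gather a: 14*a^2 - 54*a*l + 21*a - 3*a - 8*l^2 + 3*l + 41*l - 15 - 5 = 14*a^2 + a*(18 - 54*l) - 8*l^2 + 44*l - 20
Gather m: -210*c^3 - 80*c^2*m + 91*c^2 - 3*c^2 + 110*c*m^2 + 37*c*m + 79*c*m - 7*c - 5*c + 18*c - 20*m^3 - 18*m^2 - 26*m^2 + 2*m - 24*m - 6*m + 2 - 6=-210*c^3 + 88*c^2 + 6*c - 20*m^3 + m^2*(110*c - 44) + m*(-80*c^2 + 116*c - 28) - 4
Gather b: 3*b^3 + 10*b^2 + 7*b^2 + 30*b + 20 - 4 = 3*b^3 + 17*b^2 + 30*b + 16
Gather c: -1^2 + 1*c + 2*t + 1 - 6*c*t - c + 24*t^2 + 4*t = -6*c*t + 24*t^2 + 6*t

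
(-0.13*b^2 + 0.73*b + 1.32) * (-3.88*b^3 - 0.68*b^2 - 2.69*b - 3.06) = 0.5044*b^5 - 2.744*b^4 - 5.2683*b^3 - 2.4635*b^2 - 5.7846*b - 4.0392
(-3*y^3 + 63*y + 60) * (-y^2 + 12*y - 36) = 3*y^5 - 36*y^4 + 45*y^3 + 696*y^2 - 1548*y - 2160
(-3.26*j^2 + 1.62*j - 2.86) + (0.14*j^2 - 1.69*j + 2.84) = -3.12*j^2 - 0.0699999999999998*j - 0.02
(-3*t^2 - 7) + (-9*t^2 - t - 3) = -12*t^2 - t - 10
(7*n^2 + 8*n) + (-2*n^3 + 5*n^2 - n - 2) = -2*n^3 + 12*n^2 + 7*n - 2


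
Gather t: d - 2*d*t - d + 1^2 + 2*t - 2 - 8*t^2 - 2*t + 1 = -2*d*t - 8*t^2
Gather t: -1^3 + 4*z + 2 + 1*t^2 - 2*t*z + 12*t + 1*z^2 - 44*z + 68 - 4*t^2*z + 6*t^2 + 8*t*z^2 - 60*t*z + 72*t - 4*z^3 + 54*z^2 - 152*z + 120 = t^2*(7 - 4*z) + t*(8*z^2 - 62*z + 84) - 4*z^3 + 55*z^2 - 192*z + 189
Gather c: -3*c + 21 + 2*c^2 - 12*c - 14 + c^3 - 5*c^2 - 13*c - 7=c^3 - 3*c^2 - 28*c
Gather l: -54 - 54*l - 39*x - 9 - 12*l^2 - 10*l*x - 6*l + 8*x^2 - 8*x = -12*l^2 + l*(-10*x - 60) + 8*x^2 - 47*x - 63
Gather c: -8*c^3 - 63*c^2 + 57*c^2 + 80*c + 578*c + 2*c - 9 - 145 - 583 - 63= -8*c^3 - 6*c^2 + 660*c - 800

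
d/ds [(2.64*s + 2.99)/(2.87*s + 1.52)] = (-13.111595*s - 6.94412)/(2.87*s + 1.52)^3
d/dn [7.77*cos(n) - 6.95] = -7.77*sin(n)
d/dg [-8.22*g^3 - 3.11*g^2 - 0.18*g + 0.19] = -24.66*g^2 - 6.22*g - 0.18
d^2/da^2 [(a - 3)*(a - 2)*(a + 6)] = 6*a + 2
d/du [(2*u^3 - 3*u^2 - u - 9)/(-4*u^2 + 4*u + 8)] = (-2*u^4 + 4*u^3 + 8*u^2 - 30*u + 7)/(4*(u^4 - 2*u^3 - 3*u^2 + 4*u + 4))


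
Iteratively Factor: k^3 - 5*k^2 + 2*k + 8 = (k + 1)*(k^2 - 6*k + 8) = (k - 2)*(k + 1)*(k - 4)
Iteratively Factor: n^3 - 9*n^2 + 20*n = (n)*(n^2 - 9*n + 20) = n*(n - 5)*(n - 4)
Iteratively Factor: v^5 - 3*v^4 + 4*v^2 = (v + 1)*(v^4 - 4*v^3 + 4*v^2) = (v - 2)*(v + 1)*(v^3 - 2*v^2) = v*(v - 2)*(v + 1)*(v^2 - 2*v) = v*(v - 2)^2*(v + 1)*(v)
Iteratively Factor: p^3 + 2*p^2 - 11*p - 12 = (p + 1)*(p^2 + p - 12) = (p + 1)*(p + 4)*(p - 3)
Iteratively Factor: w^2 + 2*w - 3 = (w - 1)*(w + 3)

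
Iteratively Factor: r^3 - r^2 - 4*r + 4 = (r - 2)*(r^2 + r - 2) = (r - 2)*(r - 1)*(r + 2)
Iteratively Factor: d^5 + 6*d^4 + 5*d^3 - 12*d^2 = (d)*(d^4 + 6*d^3 + 5*d^2 - 12*d) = d^2*(d^3 + 6*d^2 + 5*d - 12) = d^2*(d + 3)*(d^2 + 3*d - 4) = d^2*(d + 3)*(d + 4)*(d - 1)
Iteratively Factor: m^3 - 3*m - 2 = (m + 1)*(m^2 - m - 2) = (m + 1)^2*(m - 2)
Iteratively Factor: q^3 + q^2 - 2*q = (q)*(q^2 + q - 2) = q*(q - 1)*(q + 2)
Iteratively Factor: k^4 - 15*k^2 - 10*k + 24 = (k - 1)*(k^3 + k^2 - 14*k - 24) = (k - 4)*(k - 1)*(k^2 + 5*k + 6) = (k - 4)*(k - 1)*(k + 3)*(k + 2)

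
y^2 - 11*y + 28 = (y - 7)*(y - 4)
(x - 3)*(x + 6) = x^2 + 3*x - 18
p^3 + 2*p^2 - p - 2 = (p - 1)*(p + 1)*(p + 2)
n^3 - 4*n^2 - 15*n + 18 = (n - 6)*(n - 1)*(n + 3)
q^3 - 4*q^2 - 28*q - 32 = (q - 8)*(q + 2)^2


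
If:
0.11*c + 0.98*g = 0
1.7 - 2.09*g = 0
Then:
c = -7.25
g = 0.81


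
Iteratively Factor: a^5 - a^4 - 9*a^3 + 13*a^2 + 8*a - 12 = (a + 3)*(a^4 - 4*a^3 + 3*a^2 + 4*a - 4) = (a - 2)*(a + 3)*(a^3 - 2*a^2 - a + 2) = (a - 2)^2*(a + 3)*(a^2 - 1) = (a - 2)^2*(a - 1)*(a + 3)*(a + 1)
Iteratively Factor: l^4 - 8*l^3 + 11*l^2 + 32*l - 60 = (l - 2)*(l^3 - 6*l^2 - l + 30) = (l - 5)*(l - 2)*(l^2 - l - 6) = (l - 5)*(l - 2)*(l + 2)*(l - 3)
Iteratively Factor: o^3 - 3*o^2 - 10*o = (o - 5)*(o^2 + 2*o) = o*(o - 5)*(o + 2)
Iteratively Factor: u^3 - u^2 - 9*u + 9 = (u - 3)*(u^2 + 2*u - 3) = (u - 3)*(u + 3)*(u - 1)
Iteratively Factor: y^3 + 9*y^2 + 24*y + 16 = (y + 4)*(y^2 + 5*y + 4) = (y + 4)^2*(y + 1)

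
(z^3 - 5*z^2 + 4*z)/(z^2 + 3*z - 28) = z*(z - 1)/(z + 7)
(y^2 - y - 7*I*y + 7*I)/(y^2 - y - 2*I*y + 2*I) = (y - 7*I)/(y - 2*I)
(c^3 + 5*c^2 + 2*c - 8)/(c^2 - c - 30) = (-c^3 - 5*c^2 - 2*c + 8)/(-c^2 + c + 30)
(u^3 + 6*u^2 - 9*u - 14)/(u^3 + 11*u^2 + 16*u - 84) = (u + 1)/(u + 6)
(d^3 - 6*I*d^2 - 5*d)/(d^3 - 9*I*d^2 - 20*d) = (d - I)/(d - 4*I)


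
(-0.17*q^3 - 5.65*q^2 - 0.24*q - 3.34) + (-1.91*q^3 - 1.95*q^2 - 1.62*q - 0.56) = -2.08*q^3 - 7.6*q^2 - 1.86*q - 3.9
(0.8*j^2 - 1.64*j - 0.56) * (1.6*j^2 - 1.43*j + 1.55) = 1.28*j^4 - 3.768*j^3 + 2.6892*j^2 - 1.7412*j - 0.868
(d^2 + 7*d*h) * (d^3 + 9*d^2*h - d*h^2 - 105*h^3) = d^5 + 16*d^4*h + 62*d^3*h^2 - 112*d^2*h^3 - 735*d*h^4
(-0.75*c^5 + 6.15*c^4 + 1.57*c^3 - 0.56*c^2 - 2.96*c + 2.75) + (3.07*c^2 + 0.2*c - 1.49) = -0.75*c^5 + 6.15*c^4 + 1.57*c^3 + 2.51*c^2 - 2.76*c + 1.26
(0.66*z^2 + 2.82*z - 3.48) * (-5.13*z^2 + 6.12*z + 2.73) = -3.3858*z^4 - 10.4274*z^3 + 36.9126*z^2 - 13.599*z - 9.5004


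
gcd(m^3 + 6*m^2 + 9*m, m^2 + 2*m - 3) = m + 3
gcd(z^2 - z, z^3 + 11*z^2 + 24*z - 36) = z - 1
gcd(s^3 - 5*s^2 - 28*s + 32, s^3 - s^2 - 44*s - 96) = s^2 - 4*s - 32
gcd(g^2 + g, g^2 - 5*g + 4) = 1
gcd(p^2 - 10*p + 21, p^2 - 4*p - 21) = p - 7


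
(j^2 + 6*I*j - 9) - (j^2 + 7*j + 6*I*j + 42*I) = -7*j - 9 - 42*I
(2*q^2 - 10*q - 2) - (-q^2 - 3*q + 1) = 3*q^2 - 7*q - 3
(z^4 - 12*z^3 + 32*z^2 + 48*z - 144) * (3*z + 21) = 3*z^5 - 15*z^4 - 156*z^3 + 816*z^2 + 576*z - 3024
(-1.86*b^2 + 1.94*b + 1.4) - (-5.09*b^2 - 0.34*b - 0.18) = 3.23*b^2 + 2.28*b + 1.58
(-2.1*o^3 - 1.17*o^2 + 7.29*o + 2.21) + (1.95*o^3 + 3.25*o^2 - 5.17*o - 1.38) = -0.15*o^3 + 2.08*o^2 + 2.12*o + 0.83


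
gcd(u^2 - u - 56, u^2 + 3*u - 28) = u + 7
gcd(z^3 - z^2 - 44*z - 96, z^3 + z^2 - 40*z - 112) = z + 4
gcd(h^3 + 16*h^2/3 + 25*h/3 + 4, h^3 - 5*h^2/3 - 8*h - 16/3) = h^2 + 7*h/3 + 4/3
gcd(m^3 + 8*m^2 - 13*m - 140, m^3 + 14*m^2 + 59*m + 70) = m^2 + 12*m + 35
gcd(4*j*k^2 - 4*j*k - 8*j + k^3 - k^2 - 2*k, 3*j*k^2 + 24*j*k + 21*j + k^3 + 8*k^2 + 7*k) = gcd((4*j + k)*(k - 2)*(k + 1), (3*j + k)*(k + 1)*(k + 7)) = k + 1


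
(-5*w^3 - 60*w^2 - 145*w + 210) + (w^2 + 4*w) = -5*w^3 - 59*w^2 - 141*w + 210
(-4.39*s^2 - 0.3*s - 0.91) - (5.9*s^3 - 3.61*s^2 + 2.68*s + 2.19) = -5.9*s^3 - 0.78*s^2 - 2.98*s - 3.1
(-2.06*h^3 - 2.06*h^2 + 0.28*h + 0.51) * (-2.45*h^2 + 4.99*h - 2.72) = 5.047*h^5 - 5.2324*h^4 - 5.3622*h^3 + 5.7509*h^2 + 1.7833*h - 1.3872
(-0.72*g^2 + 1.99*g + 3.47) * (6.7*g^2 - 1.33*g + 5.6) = -4.824*g^4 + 14.2906*g^3 + 16.5703*g^2 + 6.5289*g + 19.432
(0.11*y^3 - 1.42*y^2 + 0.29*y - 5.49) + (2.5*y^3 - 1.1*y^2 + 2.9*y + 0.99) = 2.61*y^3 - 2.52*y^2 + 3.19*y - 4.5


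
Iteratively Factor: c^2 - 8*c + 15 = (c - 3)*(c - 5)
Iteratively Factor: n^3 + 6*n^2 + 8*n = (n + 4)*(n^2 + 2*n) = (n + 2)*(n + 4)*(n)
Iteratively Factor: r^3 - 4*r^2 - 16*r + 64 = (r - 4)*(r^2 - 16) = (r - 4)*(r + 4)*(r - 4)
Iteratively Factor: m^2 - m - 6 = (m + 2)*(m - 3)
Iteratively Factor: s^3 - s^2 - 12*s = (s + 3)*(s^2 - 4*s) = (s - 4)*(s + 3)*(s)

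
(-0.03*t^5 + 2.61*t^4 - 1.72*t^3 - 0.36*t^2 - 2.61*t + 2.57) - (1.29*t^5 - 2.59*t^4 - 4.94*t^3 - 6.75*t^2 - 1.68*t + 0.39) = -1.32*t^5 + 5.2*t^4 + 3.22*t^3 + 6.39*t^2 - 0.93*t + 2.18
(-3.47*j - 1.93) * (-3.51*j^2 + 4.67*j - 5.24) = 12.1797*j^3 - 9.4306*j^2 + 9.1697*j + 10.1132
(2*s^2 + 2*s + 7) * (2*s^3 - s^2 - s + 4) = 4*s^5 + 2*s^4 + 10*s^3 - s^2 + s + 28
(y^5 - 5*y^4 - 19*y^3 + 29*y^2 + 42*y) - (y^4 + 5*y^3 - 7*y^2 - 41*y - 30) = y^5 - 6*y^4 - 24*y^3 + 36*y^2 + 83*y + 30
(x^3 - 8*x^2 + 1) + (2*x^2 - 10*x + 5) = x^3 - 6*x^2 - 10*x + 6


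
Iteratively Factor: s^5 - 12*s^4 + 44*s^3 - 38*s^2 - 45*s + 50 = (s - 5)*(s^4 - 7*s^3 + 9*s^2 + 7*s - 10) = (s - 5)*(s + 1)*(s^3 - 8*s^2 + 17*s - 10) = (s - 5)^2*(s + 1)*(s^2 - 3*s + 2) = (s - 5)^2*(s - 1)*(s + 1)*(s - 2)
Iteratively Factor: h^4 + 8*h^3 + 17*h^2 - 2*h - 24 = (h - 1)*(h^3 + 9*h^2 + 26*h + 24) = (h - 1)*(h + 3)*(h^2 + 6*h + 8) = (h - 1)*(h + 2)*(h + 3)*(h + 4)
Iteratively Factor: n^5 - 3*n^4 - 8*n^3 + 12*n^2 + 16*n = (n)*(n^4 - 3*n^3 - 8*n^2 + 12*n + 16) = n*(n - 4)*(n^3 + n^2 - 4*n - 4) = n*(n - 4)*(n + 1)*(n^2 - 4) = n*(n - 4)*(n - 2)*(n + 1)*(n + 2)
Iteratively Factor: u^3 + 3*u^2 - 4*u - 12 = (u + 3)*(u^2 - 4) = (u - 2)*(u + 3)*(u + 2)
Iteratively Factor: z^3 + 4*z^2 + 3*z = (z)*(z^2 + 4*z + 3) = z*(z + 3)*(z + 1)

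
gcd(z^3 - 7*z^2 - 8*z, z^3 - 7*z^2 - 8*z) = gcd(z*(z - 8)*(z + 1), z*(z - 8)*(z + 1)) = z^3 - 7*z^2 - 8*z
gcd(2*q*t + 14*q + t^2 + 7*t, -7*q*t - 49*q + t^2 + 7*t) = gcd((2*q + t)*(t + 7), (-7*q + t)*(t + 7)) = t + 7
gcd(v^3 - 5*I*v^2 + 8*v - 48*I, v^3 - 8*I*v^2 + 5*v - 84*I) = v^2 - I*v + 12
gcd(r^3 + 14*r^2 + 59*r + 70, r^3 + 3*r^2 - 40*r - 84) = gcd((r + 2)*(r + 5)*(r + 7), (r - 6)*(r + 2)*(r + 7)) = r^2 + 9*r + 14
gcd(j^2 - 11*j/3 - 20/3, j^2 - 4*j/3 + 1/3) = 1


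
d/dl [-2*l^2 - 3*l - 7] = -4*l - 3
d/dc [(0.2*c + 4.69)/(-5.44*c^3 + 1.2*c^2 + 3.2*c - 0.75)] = (2.176*c^3 + 76.3008*c^2 - 11.256*c - 15.158)/(29.5936*c^6 - 13.056*c^5 - 33.376*c^4 + 15.84*c^3 + 8.44*c^2 - 4.8*c + 0.5625)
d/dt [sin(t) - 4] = cos(t)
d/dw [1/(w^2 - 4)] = -2*w/(w^2 - 4)^2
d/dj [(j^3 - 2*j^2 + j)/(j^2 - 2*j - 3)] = (j^4 - 4*j^3 - 6*j^2 + 12*j - 3)/(j^4 - 4*j^3 - 2*j^2 + 12*j + 9)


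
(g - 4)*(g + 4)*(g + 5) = g^3 + 5*g^2 - 16*g - 80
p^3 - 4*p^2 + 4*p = p*(p - 2)^2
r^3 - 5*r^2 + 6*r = r*(r - 3)*(r - 2)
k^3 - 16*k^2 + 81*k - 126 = (k - 7)*(k - 6)*(k - 3)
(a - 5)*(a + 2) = a^2 - 3*a - 10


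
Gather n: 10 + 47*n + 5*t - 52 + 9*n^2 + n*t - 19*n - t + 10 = 9*n^2 + n*(t + 28) + 4*t - 32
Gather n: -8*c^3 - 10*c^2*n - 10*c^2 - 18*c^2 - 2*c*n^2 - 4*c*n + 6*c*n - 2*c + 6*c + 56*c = -8*c^3 - 28*c^2 - 2*c*n^2 + 60*c + n*(-10*c^2 + 2*c)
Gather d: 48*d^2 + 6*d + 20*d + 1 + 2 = 48*d^2 + 26*d + 3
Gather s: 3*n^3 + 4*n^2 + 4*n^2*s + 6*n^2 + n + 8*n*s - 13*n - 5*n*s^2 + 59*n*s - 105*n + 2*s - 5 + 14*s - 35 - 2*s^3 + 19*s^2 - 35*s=3*n^3 + 10*n^2 - 117*n - 2*s^3 + s^2*(19 - 5*n) + s*(4*n^2 + 67*n - 19) - 40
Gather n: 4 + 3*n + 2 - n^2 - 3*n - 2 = 4 - n^2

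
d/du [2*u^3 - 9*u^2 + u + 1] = 6*u^2 - 18*u + 1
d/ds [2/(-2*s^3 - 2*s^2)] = (3*s + 2)/(s^3*(s + 1)^2)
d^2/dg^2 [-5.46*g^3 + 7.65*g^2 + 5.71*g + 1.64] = 15.3 - 32.76*g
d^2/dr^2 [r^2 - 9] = 2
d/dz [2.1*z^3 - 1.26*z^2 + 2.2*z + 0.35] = 6.3*z^2 - 2.52*z + 2.2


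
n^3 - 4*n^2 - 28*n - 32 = (n - 8)*(n + 2)^2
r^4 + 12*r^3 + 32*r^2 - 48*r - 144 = (r - 2)*(r + 2)*(r + 6)^2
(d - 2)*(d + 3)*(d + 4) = d^3 + 5*d^2 - 2*d - 24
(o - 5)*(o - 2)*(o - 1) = o^3 - 8*o^2 + 17*o - 10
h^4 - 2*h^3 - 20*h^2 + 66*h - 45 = (h - 3)^2*(h - 1)*(h + 5)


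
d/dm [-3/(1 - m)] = -3/(m - 1)^2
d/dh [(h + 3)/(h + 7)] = 4/(h + 7)^2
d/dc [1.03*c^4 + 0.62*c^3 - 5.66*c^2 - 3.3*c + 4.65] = 4.12*c^3 + 1.86*c^2 - 11.32*c - 3.3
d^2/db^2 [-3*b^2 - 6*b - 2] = -6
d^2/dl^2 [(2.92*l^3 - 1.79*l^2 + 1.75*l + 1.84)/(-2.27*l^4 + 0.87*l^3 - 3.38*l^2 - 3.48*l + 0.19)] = (-30.092936*l^9 + 55.342146*l^8 + 5.00262599999996*l^7 + 146.674818*l^6 - 232.447734*l^5 - 100.16958*l^4 - 157.974286*l^3 - 80.271024*l^2 - 135.407556*l - 49.11453)/(11.697083*l^12 - 13.449069*l^11 + 57.404895*l^10 + 13.086801*l^9 + 41.302065*l^8 + 140.539626*l^7 + 50.508371*l^6 + 82.009332*l^5 + 119.984853*l^4 + 28.640835*l^3 - 6.536874*l^2 + 0.376884*l - 0.006859)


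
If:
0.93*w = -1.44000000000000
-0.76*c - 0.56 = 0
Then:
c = -0.74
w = -1.55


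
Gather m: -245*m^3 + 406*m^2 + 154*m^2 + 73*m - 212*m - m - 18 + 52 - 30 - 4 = -245*m^3 + 560*m^2 - 140*m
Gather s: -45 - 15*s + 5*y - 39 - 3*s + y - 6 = -18*s + 6*y - 90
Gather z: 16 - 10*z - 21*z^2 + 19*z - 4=-21*z^2 + 9*z + 12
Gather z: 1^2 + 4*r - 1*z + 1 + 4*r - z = 8*r - 2*z + 2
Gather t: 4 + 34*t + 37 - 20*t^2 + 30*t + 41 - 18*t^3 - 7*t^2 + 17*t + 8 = -18*t^3 - 27*t^2 + 81*t + 90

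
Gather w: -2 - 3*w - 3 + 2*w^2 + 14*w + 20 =2*w^2 + 11*w + 15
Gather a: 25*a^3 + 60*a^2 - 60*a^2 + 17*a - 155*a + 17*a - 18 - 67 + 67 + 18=25*a^3 - 121*a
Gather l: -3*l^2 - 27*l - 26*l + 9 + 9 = -3*l^2 - 53*l + 18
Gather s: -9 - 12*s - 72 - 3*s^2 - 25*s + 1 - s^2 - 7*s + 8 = -4*s^2 - 44*s - 72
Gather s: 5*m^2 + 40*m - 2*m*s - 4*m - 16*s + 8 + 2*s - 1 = 5*m^2 + 36*m + s*(-2*m - 14) + 7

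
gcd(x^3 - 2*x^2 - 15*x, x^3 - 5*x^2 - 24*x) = x^2 + 3*x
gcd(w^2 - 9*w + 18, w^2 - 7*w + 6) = w - 6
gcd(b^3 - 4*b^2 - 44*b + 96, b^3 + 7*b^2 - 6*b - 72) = b + 6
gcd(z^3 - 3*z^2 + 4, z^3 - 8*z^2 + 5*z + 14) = z^2 - z - 2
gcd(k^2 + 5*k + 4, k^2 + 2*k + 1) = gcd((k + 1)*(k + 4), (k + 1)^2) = k + 1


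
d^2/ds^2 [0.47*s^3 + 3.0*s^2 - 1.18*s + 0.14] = 2.82*s + 6.0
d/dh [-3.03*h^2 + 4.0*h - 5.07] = 4.0 - 6.06*h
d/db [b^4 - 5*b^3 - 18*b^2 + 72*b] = 4*b^3 - 15*b^2 - 36*b + 72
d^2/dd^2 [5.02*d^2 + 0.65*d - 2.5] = 10.0400000000000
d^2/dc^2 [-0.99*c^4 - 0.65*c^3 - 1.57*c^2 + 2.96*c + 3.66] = -11.88*c^2 - 3.9*c - 3.14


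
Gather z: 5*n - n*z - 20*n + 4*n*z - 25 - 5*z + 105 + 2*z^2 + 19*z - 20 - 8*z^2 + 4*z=-15*n - 6*z^2 + z*(3*n + 18) + 60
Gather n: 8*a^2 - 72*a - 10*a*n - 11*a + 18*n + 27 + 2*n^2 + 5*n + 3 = 8*a^2 - 83*a + 2*n^2 + n*(23 - 10*a) + 30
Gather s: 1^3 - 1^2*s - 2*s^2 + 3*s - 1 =-2*s^2 + 2*s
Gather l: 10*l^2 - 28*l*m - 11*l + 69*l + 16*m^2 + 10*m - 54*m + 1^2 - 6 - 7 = 10*l^2 + l*(58 - 28*m) + 16*m^2 - 44*m - 12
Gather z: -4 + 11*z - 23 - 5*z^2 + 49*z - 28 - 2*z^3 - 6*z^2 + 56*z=-2*z^3 - 11*z^2 + 116*z - 55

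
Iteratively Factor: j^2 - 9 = (j - 3)*(j + 3)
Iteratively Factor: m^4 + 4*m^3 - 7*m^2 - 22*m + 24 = (m - 1)*(m^3 + 5*m^2 - 2*m - 24) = (m - 2)*(m - 1)*(m^2 + 7*m + 12) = (m - 2)*(m - 1)*(m + 3)*(m + 4)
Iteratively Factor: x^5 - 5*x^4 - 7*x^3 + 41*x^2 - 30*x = (x - 5)*(x^4 - 7*x^2 + 6*x) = (x - 5)*(x - 2)*(x^3 + 2*x^2 - 3*x) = x*(x - 5)*(x - 2)*(x^2 + 2*x - 3) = x*(x - 5)*(x - 2)*(x - 1)*(x + 3)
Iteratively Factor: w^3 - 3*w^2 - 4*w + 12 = (w - 2)*(w^2 - w - 6) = (w - 2)*(w + 2)*(w - 3)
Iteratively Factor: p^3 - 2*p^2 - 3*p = (p - 3)*(p^2 + p) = (p - 3)*(p + 1)*(p)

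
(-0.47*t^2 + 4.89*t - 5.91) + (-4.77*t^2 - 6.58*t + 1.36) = -5.24*t^2 - 1.69*t - 4.55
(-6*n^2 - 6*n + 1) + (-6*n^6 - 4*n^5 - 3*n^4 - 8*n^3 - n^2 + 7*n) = -6*n^6 - 4*n^5 - 3*n^4 - 8*n^3 - 7*n^2 + n + 1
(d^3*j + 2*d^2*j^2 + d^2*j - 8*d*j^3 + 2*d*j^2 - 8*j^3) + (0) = d^3*j + 2*d^2*j^2 + d^2*j - 8*d*j^3 + 2*d*j^2 - 8*j^3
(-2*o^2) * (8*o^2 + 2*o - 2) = -16*o^4 - 4*o^3 + 4*o^2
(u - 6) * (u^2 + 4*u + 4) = u^3 - 2*u^2 - 20*u - 24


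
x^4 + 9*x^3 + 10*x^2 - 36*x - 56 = (x - 2)*(x + 2)^2*(x + 7)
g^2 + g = g*(g + 1)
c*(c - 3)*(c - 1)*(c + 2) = c^4 - 2*c^3 - 5*c^2 + 6*c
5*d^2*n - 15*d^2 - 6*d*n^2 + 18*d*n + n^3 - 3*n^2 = (-5*d + n)*(-d + n)*(n - 3)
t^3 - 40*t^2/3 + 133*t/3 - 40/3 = (t - 8)*(t - 5)*(t - 1/3)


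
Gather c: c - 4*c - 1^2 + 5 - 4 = -3*c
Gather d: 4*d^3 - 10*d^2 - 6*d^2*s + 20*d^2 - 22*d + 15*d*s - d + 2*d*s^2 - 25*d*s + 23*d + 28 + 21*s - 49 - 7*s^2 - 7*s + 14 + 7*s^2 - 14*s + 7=4*d^3 + d^2*(10 - 6*s) + d*(2*s^2 - 10*s)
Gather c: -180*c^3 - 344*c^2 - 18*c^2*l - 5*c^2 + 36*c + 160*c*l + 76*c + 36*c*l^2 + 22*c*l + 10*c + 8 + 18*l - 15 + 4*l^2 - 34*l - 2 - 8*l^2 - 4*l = -180*c^3 + c^2*(-18*l - 349) + c*(36*l^2 + 182*l + 122) - 4*l^2 - 20*l - 9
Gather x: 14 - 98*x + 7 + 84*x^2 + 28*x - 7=84*x^2 - 70*x + 14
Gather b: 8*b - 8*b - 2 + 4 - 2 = 0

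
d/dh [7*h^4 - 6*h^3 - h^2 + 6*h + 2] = 28*h^3 - 18*h^2 - 2*h + 6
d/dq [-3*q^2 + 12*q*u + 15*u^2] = -6*q + 12*u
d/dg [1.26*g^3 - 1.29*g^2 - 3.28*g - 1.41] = 3.78*g^2 - 2.58*g - 3.28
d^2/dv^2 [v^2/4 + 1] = 1/2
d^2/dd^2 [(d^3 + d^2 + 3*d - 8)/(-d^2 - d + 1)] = 8*(-d^3 + 6*d^2 + 3*d + 3)/(d^6 + 3*d^5 - 5*d^3 + 3*d - 1)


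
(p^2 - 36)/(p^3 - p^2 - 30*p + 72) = (p - 6)/(p^2 - 7*p + 12)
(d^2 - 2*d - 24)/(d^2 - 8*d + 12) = (d + 4)/(d - 2)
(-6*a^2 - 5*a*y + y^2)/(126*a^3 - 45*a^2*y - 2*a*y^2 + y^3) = (a + y)/(-21*a^2 + 4*a*y + y^2)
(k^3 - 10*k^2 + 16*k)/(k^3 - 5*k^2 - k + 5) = k*(k^2 - 10*k + 16)/(k^3 - 5*k^2 - k + 5)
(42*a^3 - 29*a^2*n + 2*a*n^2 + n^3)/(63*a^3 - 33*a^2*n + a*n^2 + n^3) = (2*a - n)/(3*a - n)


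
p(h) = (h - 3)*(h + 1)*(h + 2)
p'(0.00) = -7.00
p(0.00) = -6.00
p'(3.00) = 20.00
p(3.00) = 0.00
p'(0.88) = -4.68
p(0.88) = -11.48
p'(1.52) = -0.07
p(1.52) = -13.13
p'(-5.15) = 72.57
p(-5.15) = -106.54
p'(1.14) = -3.10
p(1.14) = -12.50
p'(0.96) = -4.24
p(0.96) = -11.84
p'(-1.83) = 3.05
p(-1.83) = 0.68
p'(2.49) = 11.60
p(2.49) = -7.99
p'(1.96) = 4.52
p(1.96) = -12.19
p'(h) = (h - 3)*(h + 1) + (h - 3)*(h + 2) + (h + 1)*(h + 2) = 3*h^2 - 7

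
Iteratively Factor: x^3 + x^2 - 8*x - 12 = (x + 2)*(x^2 - x - 6) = (x - 3)*(x + 2)*(x + 2)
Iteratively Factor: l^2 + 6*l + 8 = (l + 4)*(l + 2)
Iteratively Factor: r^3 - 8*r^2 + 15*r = (r - 3)*(r^2 - 5*r) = r*(r - 3)*(r - 5)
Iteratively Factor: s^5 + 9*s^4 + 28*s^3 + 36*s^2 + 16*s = (s + 2)*(s^4 + 7*s^3 + 14*s^2 + 8*s) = (s + 2)*(s + 4)*(s^3 + 3*s^2 + 2*s) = s*(s + 2)*(s + 4)*(s^2 + 3*s + 2) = s*(s + 1)*(s + 2)*(s + 4)*(s + 2)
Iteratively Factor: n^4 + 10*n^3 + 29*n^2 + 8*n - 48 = (n + 3)*(n^3 + 7*n^2 + 8*n - 16) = (n + 3)*(n + 4)*(n^2 + 3*n - 4) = (n - 1)*(n + 3)*(n + 4)*(n + 4)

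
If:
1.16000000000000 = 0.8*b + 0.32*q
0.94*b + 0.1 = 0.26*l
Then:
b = 1.45 - 0.4*q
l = 5.62692307692308 - 1.44615384615385*q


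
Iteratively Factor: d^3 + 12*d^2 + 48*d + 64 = (d + 4)*(d^2 + 8*d + 16) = (d + 4)^2*(d + 4)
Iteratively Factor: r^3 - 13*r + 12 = (r + 4)*(r^2 - 4*r + 3) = (r - 1)*(r + 4)*(r - 3)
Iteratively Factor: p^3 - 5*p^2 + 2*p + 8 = (p + 1)*(p^2 - 6*p + 8) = (p - 4)*(p + 1)*(p - 2)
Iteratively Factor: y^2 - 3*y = (y)*(y - 3)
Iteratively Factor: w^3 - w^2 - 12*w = (w - 4)*(w^2 + 3*w) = (w - 4)*(w + 3)*(w)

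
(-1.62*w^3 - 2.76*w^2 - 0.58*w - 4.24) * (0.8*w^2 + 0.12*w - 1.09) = -1.296*w^5 - 2.4024*w^4 + 0.9706*w^3 - 0.4532*w^2 + 0.1234*w + 4.6216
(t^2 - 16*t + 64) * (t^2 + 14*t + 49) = t^4 - 2*t^3 - 111*t^2 + 112*t + 3136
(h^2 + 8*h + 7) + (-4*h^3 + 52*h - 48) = -4*h^3 + h^2 + 60*h - 41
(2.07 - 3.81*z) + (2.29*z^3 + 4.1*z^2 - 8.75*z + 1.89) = 2.29*z^3 + 4.1*z^2 - 12.56*z + 3.96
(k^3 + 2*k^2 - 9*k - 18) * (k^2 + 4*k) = k^5 + 6*k^4 - k^3 - 54*k^2 - 72*k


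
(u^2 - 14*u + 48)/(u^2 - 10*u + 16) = (u - 6)/(u - 2)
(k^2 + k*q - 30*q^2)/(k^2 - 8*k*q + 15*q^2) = (-k - 6*q)/(-k + 3*q)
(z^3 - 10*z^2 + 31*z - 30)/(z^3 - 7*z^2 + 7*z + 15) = (z - 2)/(z + 1)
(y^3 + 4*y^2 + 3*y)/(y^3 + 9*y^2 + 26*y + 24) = y*(y + 1)/(y^2 + 6*y + 8)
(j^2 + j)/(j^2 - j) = (j + 1)/(j - 1)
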